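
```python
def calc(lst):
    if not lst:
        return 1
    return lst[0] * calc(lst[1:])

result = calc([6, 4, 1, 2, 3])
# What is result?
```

Product over [6, 4, 1, 2, 3] = 6 * 4 * 1 * 2 * 3 = 144

Answer: 144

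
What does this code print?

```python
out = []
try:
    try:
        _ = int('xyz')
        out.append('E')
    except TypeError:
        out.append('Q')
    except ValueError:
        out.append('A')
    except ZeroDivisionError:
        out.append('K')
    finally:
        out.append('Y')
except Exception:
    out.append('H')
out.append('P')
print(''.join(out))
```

Execution trace: 'A' (inner except ValueError) → 'Y' (inner finally) → 'P' (after the try/except). Output: AYP

Answer: AYP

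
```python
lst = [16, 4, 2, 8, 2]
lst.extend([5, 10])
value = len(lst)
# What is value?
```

Trace:
`lst = [16, 4, 2, 8, 2]` → lst = [16, 4, 2, 8, 2]
`lst.extend([5, 10])` → lst = [16, 4, 2, 8, 2, 5, 10]
`value = len(lst)` → value = 7
So value = 7

Answer: 7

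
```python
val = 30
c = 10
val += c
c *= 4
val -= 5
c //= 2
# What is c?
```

Trace:
`val = 30` → val = 30
`c = 10` → c = 10
`val += c` → val = 40
`c *= 4` → c = 40
`val -= 5` → val = 35
`c //= 2` → c = 20
So c = 20

Answer: 20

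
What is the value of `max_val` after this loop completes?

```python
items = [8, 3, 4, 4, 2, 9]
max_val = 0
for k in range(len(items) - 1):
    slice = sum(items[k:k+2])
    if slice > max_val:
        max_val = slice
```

Max sum of 2-element window in [8, 3, 4, 4, 2, 9]
`max_val` takes the values: 0 → 11

Answer: 11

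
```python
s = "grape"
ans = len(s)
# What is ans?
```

Trace:
`s = "grape"` → s = 'grape'
`ans = len(s)` → ans = 5
So ans = 5

Answer: 5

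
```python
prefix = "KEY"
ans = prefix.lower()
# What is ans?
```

Trace:
`prefix = "KEY"` → prefix = 'KEY'
`ans = prefix.lower()` → ans = 'key'
So ans = 'key'

Answer: 'key'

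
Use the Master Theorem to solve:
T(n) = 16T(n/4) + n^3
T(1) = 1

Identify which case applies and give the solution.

a=16, b=4, f(n)=n^3. log_4(16) = 2. Since c=3 > 2 and the regularity condition holds (16(n/4)^3 = (16/4^3)n^3 with 16/4^3 < 1), Case 3 applies: T(n) = Θ(f(n)) = O(n^3).

Answer: O(n^3) - Case 3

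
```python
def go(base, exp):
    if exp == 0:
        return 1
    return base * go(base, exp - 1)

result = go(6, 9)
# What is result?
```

go(6, 9) = 6 * 6 * 6 * 6 * 6 * 6 * 6 * 6 * 6 = 10077696

Answer: 10077696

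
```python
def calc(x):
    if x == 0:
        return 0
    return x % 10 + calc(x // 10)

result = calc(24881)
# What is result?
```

Sum of digits of 24881: 1 + 8 + 8 + 4 + 2 = 23

Answer: 23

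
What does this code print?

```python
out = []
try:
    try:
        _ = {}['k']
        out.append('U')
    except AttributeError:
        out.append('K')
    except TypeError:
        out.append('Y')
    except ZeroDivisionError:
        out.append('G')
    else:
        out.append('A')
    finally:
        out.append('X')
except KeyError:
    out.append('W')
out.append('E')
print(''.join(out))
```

Execution trace: 'X' (finally) → 'W' (outer except KeyError) → 'E' (after the try/except). Output: XWE

Answer: XWE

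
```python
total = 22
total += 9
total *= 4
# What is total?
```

Trace:
`total = 22` → total = 22
`total += 9` → total = 31
`total *= 4` → total = 124
So total = 124

Answer: 124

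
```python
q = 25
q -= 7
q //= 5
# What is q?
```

Trace:
`q = 25` → q = 25
`q -= 7` → q = 18
`q //= 5` → q = 3
So q = 3

Answer: 3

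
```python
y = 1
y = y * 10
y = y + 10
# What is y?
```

Trace:
`y = 1` → y = 1
`y = y * 10` → y = 10
`y = y + 10` → y = 20
So y = 20

Answer: 20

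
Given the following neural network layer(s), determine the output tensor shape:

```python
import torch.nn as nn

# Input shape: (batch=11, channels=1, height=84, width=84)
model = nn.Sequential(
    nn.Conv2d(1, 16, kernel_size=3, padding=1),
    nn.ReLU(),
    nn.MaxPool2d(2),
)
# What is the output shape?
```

Input: (11, 1, 84, 84) -> after Conv2d: (11, 16, 84, 84) -> after ReLU: (11, 16, 84, 84) -> Output: (11, 16, 42, 42)

Answer: (11, 16, 42, 42)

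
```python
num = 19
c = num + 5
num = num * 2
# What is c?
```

Trace:
`num = 19` → num = 19
`c = num + 5` → c = 24
`num = num * 2` → num = 38
So c = 24

Answer: 24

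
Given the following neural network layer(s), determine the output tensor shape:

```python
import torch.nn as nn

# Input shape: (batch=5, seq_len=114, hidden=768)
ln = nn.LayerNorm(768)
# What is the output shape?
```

Input: (5, 114, 768) -> Output: (5, 114, 768)

Answer: (5, 114, 768)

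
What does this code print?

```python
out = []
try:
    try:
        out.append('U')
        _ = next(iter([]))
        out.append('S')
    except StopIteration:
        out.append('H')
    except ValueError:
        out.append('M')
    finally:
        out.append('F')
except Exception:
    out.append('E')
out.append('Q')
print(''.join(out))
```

Execution trace: 'U' (inner try body) → 'H' (inner except StopIteration) → 'F' (inner finally) → 'Q' (after the try/except). Output: UHFQ

Answer: UHFQ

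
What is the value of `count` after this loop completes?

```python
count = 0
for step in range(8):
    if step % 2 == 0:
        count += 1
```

Count numbers divisible by 2 in range(8)
`count` takes the values: 0 → 1 → 2 → 3 → 4

Answer: 4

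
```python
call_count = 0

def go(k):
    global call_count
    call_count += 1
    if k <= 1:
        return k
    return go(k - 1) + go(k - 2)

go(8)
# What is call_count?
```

Calls(k) = 1 + Calls(k-1) + Calls(k-2); Calls(0)=Calls(1)=1. For k=8 this gives 67.

Answer: 67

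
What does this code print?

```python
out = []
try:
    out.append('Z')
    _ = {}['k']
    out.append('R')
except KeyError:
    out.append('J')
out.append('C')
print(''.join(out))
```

Execution trace: 'Z' (try body) → 'J' (except KeyError) → 'C' (after the try/except). Output: ZJC

Answer: ZJC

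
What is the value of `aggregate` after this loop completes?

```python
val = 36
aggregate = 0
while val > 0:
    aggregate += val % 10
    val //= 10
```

Sum digits of 36
`aggregate` takes the values: 0 → 6 → 9

Answer: 9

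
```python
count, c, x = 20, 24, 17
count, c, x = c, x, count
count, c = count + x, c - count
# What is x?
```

Trace:
`count, c, x = 20, 24, 17` → count = 20; c = 24; x = 17
`count, c, x = c, x, count` → count = 24; c = 17; x = 20
`count, c = count + x, c - count` → count = 44; c = -7
So x = 20

Answer: 20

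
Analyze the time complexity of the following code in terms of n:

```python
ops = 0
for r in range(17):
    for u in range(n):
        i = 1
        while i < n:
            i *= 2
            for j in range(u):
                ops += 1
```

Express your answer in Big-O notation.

Each loop level contributes: 1 × n × log n × n. Multiplying the contributions gives O(n^2 log n).

Answer: O(n^2 log n)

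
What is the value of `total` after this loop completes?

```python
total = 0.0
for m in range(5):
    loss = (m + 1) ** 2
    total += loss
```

Sum of squared losses 1² + 2² + ... + 5²
`total` takes the values: 0.0 → 1.0 → 5.0 → 14.0 → 30.0 → 55.0

Answer: 55.0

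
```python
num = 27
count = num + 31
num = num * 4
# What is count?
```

Trace:
`num = 27` → num = 27
`count = num + 31` → count = 58
`num = num * 4` → num = 108
So count = 58

Answer: 58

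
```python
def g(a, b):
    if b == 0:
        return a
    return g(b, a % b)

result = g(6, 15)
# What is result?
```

g(6, 15) -> g(15, 6) -> g(6, 3) -> g(3, 0) -> 3

Answer: 3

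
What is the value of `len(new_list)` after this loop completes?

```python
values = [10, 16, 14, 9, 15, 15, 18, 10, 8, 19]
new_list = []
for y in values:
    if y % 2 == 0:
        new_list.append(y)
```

Count even numbers in [10, 16, 14, 9, 15, 15, 18, 10, 8, 19]
`new_list` takes the values: [] → [10] → [10, 16] → [10, 16, 14] → [10, 16, 14, 18] → [10, 16, 14, 18, 10] → [10, 16, 14, 18, 10, 8]
So `len(new_list)` = 6

Answer: 6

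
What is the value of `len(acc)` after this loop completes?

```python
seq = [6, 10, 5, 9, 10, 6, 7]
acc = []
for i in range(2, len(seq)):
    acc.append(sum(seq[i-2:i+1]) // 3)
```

Number of 3-element averages
`acc` takes the values: [] → [7] → [7, 8] → [7, 8, 8] → [7, 8, 8, 8] → [7, 8, 8, 8, 7]
So `len(acc)` = 5

Answer: 5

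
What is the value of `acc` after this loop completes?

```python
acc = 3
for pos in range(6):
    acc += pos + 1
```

Start at 3, add 1 to 6 = 24
`acc` takes the values: 3 → 4 → 6 → 9 → 13 → 18 → 24

Answer: 24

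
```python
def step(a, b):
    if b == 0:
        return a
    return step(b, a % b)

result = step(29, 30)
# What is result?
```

step(29, 30) -> step(30, 29) -> step(29, 1) -> step(1, 0) -> 1

Answer: 1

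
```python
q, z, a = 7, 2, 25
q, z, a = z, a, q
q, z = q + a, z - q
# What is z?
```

Trace:
`q, z, a = 7, 2, 25` → q = 7; z = 2; a = 25
`q, z, a = z, a, q` → q = 2; z = 25; a = 7
`q, z = q + a, z - q` → q = 9; z = 23
So z = 23

Answer: 23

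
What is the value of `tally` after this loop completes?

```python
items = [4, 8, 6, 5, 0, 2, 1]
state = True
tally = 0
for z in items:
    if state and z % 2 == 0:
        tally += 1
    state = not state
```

Count even values at even positions
`tally` takes the values: 0 → 1 → 2 → 3

Answer: 3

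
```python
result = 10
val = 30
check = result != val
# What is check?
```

Trace:
`result = 10` → result = 10
`val = 30` → val = 30
`check = result != val` → check = True
So check = True

Answer: True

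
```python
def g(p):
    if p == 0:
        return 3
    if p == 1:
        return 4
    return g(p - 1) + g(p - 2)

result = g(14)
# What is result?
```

Build up from base cases: g(0)=3, g(1)=4, g(2)=7, g(3)=11, g(4)=18, g(5)=29, g(6)=47, ..., g(14)=2207

Answer: 2207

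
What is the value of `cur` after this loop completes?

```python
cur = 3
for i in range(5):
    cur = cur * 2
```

Multiply by 2, 5 times: 3 * 2^5 = 96
`cur` takes the values: 3 → 6 → 12 → 24 → 48 → 96

Answer: 96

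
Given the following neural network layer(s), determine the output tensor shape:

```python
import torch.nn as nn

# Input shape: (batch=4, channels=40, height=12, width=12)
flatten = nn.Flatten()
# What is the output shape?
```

Input: (4, 40, 12, 12) -> Output: (4, 5760)

Answer: (4, 5760)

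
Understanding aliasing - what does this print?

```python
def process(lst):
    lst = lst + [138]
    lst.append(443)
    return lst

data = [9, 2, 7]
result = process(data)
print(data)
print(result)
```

Key concept: rebinding parameter vs mutation.
Step by step:
`data = [9, 2, 7]` → data = [9, 2, 7]
`result = process(data)` → result = [9, 2, 7, 138, 443]
`print(data)` → prints [9, 2, 7]
`print(result)` → prints [9, 2, 7, 138, 443]

Answer:
[9, 2, 7]
[9, 2, 7, 138, 443]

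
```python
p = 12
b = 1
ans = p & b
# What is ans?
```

Trace:
`p = 12` → p = 12
`b = 1` → b = 1
`ans = p & b` → ans = 0
So ans = 0

Answer: 0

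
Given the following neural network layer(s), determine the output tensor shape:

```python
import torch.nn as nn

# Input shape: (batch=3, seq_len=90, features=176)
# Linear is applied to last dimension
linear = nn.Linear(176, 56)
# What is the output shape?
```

Input: (3, 90, 176) -> Output: (3, 90, 56)

Answer: (3, 90, 56)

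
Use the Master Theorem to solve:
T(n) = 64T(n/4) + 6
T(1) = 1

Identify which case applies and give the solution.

a=64, b=4, f(n)=6. log_4(64) = 3. Since c=0 < 3, Case 1 applies: T(n) = Θ(n^log_b(a)) = O(n^3).

Answer: O(n^3) - Case 1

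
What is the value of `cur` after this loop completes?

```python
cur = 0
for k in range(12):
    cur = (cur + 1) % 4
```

Increment mod 4, 12 times = 0
`cur` takes the values: 0 → 1 → 2 → 3 → 0 → 1 → 2 → 3 → 0 → 1 → 2 → 3 → 0

Answer: 0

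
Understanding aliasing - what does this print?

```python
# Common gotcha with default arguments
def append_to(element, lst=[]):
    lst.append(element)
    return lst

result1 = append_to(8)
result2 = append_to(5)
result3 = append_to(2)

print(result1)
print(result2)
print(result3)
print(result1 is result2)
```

Key concept: mutable default argument gotcha.
Step by step:
`result1 = append_to(8)` → result1 = [8]
`result2 = append_to(5)` → result1 = [8, 5] (same object as result2); result2 = [8, 5] (same object as result1)
`result3 = append_to(2)` → result1 = [8, 5, 2] (same object as result2, result3); result2 = [8, 5, 2] (same object as result1, result3); result3 = [8, 5, 2] (same object as result1, result2)
`print(result1)` → prints [8, 5, 2]
`print(result2)` → prints [8, 5, 2]
`print(result3)` → prints [8, 5, 2]
`print(result1 is result2)` → prints True

Answer:
[8, 5, 2]
[8, 5, 2]
[8, 5, 2]
True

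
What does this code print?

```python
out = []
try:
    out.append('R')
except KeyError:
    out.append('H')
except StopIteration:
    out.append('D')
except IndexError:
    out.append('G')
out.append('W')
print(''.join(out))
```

Execution trace: 'R' (try body, no exception) → 'W' (after the try/except). Output: RW

Answer: RW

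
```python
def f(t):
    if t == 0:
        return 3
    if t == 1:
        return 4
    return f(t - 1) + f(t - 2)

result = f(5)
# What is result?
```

Build up from base cases: f(0)=3, f(1)=4, f(2)=7, f(3)=11, f(4)=18, f(5)=29

Answer: 29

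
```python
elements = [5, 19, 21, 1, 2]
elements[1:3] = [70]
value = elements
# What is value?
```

Trace:
`elements = [5, 19, 21, 1, 2]` → elements = [5, 19, 21, 1, 2]
`elements[1:3] = [70]` → elements = [5, 70, 1, 2]
`value = elements` → value = [5, 70, 1, 2]
So value = [5, 70, 1, 2]

Answer: [5, 70, 1, 2]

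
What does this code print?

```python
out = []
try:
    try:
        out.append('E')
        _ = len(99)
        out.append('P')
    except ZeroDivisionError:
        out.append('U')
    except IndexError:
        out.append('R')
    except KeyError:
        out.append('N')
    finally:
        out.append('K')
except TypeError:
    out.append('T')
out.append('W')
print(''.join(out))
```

Execution trace: 'E' (inner try body) → 'K' (inner finally) → 'T' (outer except TypeError) → 'W' (after the try/except). Output: EKTW

Answer: EKTW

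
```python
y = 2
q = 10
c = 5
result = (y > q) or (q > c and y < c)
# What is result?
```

Trace:
`y = 2` → y = 2
`q = 10` → q = 10
`c = 5` → c = 5
`result = (y > q) or (q > c and y < c)` → result = True
So result = True

Answer: True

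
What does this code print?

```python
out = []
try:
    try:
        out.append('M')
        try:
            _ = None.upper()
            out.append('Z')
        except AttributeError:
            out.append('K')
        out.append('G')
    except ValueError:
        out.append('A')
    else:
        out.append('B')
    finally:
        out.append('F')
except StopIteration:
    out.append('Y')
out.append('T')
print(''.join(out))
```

Execution trace: 'M' (try body) → 'K' (inner except AttributeError) → 'G' (try body, no exception) → 'B' (else) → 'F' (finally) → 'T' (after the try/except). Output: MKGBFT

Answer: MKGBFT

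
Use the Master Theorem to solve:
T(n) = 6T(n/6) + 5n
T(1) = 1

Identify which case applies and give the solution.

a=6, b=6, f(n)=5n. log_6(6) = 1. Since c=1 = 1, Case 2 applies: T(n) = Θ(n^log_b(a) · log n) = O(n log n).

Answer: O(n log n) - Case 2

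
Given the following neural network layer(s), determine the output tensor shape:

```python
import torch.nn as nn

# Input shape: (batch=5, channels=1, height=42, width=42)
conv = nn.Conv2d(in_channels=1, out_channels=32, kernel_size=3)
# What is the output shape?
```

Input: (5, 1, 42, 42) -> Output: (5, 32, 40, 40)

Answer: (5, 32, 40, 40)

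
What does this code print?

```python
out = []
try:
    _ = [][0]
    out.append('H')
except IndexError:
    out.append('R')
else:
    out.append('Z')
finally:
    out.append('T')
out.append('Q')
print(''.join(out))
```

Execution trace: 'R' (except IndexError) → 'T' (finally) → 'Q' (after the try/except). Output: RTQ

Answer: RTQ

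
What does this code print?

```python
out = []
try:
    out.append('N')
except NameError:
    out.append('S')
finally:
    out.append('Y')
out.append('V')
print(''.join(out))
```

Execution trace: 'N' (try body, no exception) → 'Y' (finally) → 'V' (after the try/except). Output: NYV

Answer: NYV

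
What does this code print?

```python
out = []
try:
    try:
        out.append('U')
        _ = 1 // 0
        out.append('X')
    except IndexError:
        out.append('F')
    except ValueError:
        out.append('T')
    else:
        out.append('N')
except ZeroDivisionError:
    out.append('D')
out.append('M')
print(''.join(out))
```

Execution trace: 'U' (try body) → 'D' (outer except ZeroDivisionError) → 'M' (after the try/except). Output: UDM

Answer: UDM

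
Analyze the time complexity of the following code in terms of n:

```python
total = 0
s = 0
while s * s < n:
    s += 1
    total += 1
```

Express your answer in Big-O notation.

Each loop level contributes: √n. Multiplying the contributions gives O(√n).

Answer: O(√n)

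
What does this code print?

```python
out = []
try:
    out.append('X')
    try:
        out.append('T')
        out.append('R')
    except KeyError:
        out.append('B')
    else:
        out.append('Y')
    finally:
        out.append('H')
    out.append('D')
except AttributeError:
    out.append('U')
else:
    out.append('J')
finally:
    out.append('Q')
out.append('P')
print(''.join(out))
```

Execution trace: 'X' (try body) → 'T' (inner try body) → 'R' (inner try body, no exception) → 'Y' (inner else) → 'H' (inner finally) → 'D' (try body, no exception) → 'J' (else) → 'Q' (finally) → 'P' (after the try/except). Output: XTRYHDJQP

Answer: XTRYHDJQP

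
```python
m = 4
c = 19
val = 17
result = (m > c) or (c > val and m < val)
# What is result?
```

Trace:
`m = 4` → m = 4
`c = 19` → c = 19
`val = 17` → val = 17
`result = (m > c) or (c > val and m < val)` → result = True
So result = True

Answer: True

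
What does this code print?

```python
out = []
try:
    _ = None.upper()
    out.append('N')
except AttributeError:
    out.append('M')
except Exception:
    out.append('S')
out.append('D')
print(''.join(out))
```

Execution trace: 'M' (except AttributeError) → 'D' (after the try/except). Output: MD

Answer: MD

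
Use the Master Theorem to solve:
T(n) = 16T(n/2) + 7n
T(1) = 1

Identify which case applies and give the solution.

a=16, b=2, f(n)=7n. log_2(16) = 4. Since c=1 < 4, Case 1 applies: T(n) = Θ(n^log_b(a)) = O(n^4).

Answer: O(n^4) - Case 1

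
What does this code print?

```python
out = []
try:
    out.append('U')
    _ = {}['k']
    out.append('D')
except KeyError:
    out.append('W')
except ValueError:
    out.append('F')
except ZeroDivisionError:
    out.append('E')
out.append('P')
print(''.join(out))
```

Execution trace: 'U' (try body) → 'W' (except KeyError) → 'P' (after the try/except). Output: UWP

Answer: UWP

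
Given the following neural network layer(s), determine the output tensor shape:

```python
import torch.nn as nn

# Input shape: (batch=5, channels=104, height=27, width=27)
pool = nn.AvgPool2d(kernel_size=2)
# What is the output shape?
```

Input: (5, 104, 27, 27) -> Output: (5, 104, 13, 13)

Answer: (5, 104, 13, 13)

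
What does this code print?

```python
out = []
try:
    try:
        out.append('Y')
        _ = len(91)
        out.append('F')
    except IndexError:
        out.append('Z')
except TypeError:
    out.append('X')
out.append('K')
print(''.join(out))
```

Execution trace: 'Y' (try body) → 'X' (outer except TypeError) → 'K' (after the try/except). Output: YXK

Answer: YXK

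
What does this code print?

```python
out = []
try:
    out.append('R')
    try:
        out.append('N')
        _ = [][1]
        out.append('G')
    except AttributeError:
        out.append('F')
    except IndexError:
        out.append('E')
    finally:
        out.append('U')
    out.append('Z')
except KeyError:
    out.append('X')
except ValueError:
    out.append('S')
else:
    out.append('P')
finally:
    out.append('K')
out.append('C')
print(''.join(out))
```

Execution trace: 'R' (try body) → 'N' (inner try body) → 'E' (inner except IndexError) → 'U' (inner finally) → 'Z' (try body, no exception) → 'P' (else) → 'K' (finally) → 'C' (after the try/except). Output: RNEUZPKC

Answer: RNEUZPKC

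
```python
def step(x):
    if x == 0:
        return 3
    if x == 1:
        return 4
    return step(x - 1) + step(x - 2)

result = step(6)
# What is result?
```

Build up from base cases: step(0)=3, step(1)=4, step(2)=7, step(3)=11, step(4)=18, step(5)=29, step(6)=47

Answer: 47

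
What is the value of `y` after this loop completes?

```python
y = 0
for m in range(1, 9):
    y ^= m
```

XOR of 1 to 8
`y` takes the values: 0 → 1 → 3 → 0 → 4 → 1 → 7 → 0 → 8

Answer: 8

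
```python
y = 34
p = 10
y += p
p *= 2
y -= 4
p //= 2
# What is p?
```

Trace:
`y = 34` → y = 34
`p = 10` → p = 10
`y += p` → y = 44
`p *= 2` → p = 20
`y -= 4` → y = 40
`p //= 2` → p = 10
So p = 10

Answer: 10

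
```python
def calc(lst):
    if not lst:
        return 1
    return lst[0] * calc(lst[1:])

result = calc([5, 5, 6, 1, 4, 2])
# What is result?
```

Product over [5, 5, 6, 1, 4, 2] = 5 * 5 * 6 * 1 * 4 * 2 = 1200

Answer: 1200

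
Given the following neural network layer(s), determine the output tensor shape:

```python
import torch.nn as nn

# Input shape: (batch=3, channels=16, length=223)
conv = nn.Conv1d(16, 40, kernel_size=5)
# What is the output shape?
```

Input: (3, 16, 223) -> Output: (3, 40, 219)

Answer: (3, 40, 219)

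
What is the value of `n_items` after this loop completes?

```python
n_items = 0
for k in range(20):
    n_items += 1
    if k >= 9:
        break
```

Loop breaks when k reaches 9, n_items is 10
`n_items` takes the values: 0 → 1 → 2 → 3 → 4 → 5 → 6 → 7 → 8 → 9 → 10

Answer: 10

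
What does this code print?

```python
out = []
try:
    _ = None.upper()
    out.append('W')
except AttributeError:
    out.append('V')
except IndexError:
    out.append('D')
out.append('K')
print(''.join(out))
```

Execution trace: 'V' (except AttributeError) → 'K' (after the try/except). Output: VK

Answer: VK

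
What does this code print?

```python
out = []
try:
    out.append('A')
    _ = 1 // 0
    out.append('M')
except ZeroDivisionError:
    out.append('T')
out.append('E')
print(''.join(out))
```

Execution trace: 'A' (try body) → 'T' (except ZeroDivisionError) → 'E' (after the try/except). Output: ATE

Answer: ATE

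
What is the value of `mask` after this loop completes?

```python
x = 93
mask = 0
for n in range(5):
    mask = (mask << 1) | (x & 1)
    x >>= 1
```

Reverse lowest 5 bits of 93
`mask` takes the values: 0 → 1 → 2 → 5 → 11 → 23

Answer: 23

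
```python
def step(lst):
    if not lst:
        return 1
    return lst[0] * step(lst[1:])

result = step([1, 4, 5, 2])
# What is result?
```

Product over [1, 4, 5, 2] = 1 * 4 * 5 * 2 = 40

Answer: 40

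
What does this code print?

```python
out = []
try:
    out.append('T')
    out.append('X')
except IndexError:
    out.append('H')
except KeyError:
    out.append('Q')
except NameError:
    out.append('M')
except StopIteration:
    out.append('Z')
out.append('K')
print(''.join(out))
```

Execution trace: 'T' (try body) → 'X' (try body, no exception) → 'K' (after the try/except). Output: TXK

Answer: TXK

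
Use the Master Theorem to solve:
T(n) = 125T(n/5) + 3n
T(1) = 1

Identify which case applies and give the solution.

a=125, b=5, f(n)=3n. log_5(125) = 3. Since c=1 < 3, Case 1 applies: T(n) = Θ(n^log_b(a)) = O(n^3).

Answer: O(n^3) - Case 1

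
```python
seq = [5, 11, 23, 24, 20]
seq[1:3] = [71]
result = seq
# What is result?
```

Trace:
`seq = [5, 11, 23, 24, 20]` → seq = [5, 11, 23, 24, 20]
`seq[1:3] = [71]` → seq = [5, 71, 24, 20]
`result = seq` → result = [5, 71, 24, 20]
So result = [5, 71, 24, 20]

Answer: [5, 71, 24, 20]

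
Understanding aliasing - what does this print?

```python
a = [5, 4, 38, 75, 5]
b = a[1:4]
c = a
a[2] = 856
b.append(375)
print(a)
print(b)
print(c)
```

Key concept: slice vs alias.
Step by step:
`a = [5, 4, 38, 75, 5]` → a = [5, 4, 38, 75, 5]
`b = a[1:4]` → b = [4, 38, 75]
`c = a` → c = [5, 4, 38, 75, 5] (same object as a)
`a[2] = 856` → a = [5, 4, 856, 75, 5] (same object as c); c = [5, 4, 856, 75, 5] (same object as a)
`b.append(375)` → b = [4, 38, 75, 375]
`print(a)` → prints [5, 4, 856, 75, 5]
`print(b)` → prints [4, 38, 75, 375]
`print(c)` → prints [5, 4, 856, 75, 5]

Answer:
[5, 4, 856, 75, 5]
[4, 38, 75, 375]
[5, 4, 856, 75, 5]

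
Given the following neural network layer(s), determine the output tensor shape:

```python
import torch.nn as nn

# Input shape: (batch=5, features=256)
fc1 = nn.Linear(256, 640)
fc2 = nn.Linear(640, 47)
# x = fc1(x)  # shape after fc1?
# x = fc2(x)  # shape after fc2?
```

Input: (5, 256) -> after fc1: (5, 640) -> Output: (5, 47)

Answer: (5, 47)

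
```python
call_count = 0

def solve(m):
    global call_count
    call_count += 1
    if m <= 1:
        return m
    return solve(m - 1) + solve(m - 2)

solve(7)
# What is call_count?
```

Calls(m) = 1 + Calls(m-1) + Calls(m-2); Calls(0)=Calls(1)=1. For m=7 this gives 41.

Answer: 41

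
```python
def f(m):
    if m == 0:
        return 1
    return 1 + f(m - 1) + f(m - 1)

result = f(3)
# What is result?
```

f(m) = 1 + 2·f(m-1), f(0)=1. Closed form: (1+1)·2^3 - 1 = 15.

Answer: 15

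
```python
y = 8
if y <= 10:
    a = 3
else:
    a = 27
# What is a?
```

Trace:
`y = 8` → y = 8
`if y <= 10: ...` → y <= 10 is True → a = 3
So a = 3

Answer: 3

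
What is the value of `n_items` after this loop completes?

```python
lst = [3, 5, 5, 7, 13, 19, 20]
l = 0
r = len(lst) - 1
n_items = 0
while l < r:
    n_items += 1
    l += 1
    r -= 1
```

Iterations until pointers meet (list length 7)
`n_items` takes the values: 0 → 1 → 2 → 3

Answer: 3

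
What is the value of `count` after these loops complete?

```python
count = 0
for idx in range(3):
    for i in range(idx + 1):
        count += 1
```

Triangle: 1 + 2 + ... + 3
`count` takes the values: 0 → 1 → 2 → 3 → 4 → 5 → 6

Answer: 6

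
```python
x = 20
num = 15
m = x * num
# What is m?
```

Trace:
`x = 20` → x = 20
`num = 15` → num = 15
`m = x * num` → m = 300
So m = 300

Answer: 300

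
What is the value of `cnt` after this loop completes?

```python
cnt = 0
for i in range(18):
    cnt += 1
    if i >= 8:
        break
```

Loop breaks when i reaches 8, cnt is 9
`cnt` takes the values: 0 → 1 → 2 → 3 → 4 → 5 → 6 → 7 → 8 → 9

Answer: 9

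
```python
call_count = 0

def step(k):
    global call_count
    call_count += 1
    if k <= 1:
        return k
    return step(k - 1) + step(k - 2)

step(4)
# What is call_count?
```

Calls(k) = 1 + Calls(k-1) + Calls(k-2); Calls(0)=Calls(1)=1. For k=4 this gives 9.

Answer: 9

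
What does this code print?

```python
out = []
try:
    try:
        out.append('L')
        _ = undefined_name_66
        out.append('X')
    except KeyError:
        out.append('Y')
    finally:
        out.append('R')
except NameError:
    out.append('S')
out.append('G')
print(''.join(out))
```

Execution trace: 'L' (try body) → 'R' (finally) → 'S' (outer except NameError) → 'G' (after the try/except). Output: LRSG

Answer: LRSG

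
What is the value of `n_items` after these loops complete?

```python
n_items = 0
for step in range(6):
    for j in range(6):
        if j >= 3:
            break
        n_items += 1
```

Inner breaks at 3, outer runs 6 times
`n_items` takes the values: 0 → 1 → 2 → 3 → 4 → 5 → 6 → 7 → 8 → 9 → 10 → 11 → 12 → 13 → 14 → 15 → 16 → 17 → 18

Answer: 18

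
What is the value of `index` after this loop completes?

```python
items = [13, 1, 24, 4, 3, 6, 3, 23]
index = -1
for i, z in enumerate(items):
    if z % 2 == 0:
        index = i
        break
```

First even number index in [13, 1, 24, 4, 3, 6, 3, 23]
`index` takes the values: -1 → 2

Answer: 2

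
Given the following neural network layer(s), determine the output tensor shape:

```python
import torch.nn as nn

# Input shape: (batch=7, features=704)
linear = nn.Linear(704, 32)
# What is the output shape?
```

Input: (7, 704) -> Output: (7, 32)

Answer: (7, 32)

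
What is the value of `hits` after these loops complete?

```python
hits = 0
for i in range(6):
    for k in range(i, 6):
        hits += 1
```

Upper triangle: 6 + 5 + ... + 1
`hits` takes the values: 0 → 1 → 2 → 3 → 4 → 5 → 6 → 7 → 8 → 9 → 10 → 11 → 12 → 13 → 14 → 15 → 16 → 17 → 18 → 19 → 20 → 21

Answer: 21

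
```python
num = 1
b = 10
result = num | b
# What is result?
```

Trace:
`num = 1` → num = 1
`b = 10` → b = 10
`result = num | b` → result = 11
So result = 11

Answer: 11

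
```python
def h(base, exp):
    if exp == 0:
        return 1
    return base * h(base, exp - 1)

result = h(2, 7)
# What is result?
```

h(2, 7) = 2 * 2 * 2 * 2 * 2 * 2 * 2 = 128

Answer: 128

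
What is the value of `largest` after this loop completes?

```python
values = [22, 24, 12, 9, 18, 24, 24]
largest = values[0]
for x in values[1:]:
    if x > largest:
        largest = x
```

Maximum of [22, 24, 12, 9, 18, 24, 24]
`largest` takes the values: 22 → 24

Answer: 24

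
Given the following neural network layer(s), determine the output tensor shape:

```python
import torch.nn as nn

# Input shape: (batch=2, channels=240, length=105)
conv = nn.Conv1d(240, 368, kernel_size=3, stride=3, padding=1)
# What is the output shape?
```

Input: (2, 240, 105) -> Output: (2, 368, 35)

Answer: (2, 368, 35)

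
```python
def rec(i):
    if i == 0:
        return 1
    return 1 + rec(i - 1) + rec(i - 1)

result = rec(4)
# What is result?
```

rec(i) = 1 + 2·rec(i-1), rec(0)=1. Closed form: (1+1)·2^4 - 1 = 31.

Answer: 31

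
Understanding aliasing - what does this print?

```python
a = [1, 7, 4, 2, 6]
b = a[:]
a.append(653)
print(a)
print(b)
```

Key concept: slice [:] creates copy.
Step by step:
`a = [1, 7, 4, 2, 6]` → a = [1, 7, 4, 2, 6]
`b = a[:]` → b = [1, 7, 4, 2, 6]
`a.append(653)` → a = [1, 7, 4, 2, 6, 653]
`print(a)` → prints [1, 7, 4, 2, 6, 653]
`print(b)` → prints [1, 7, 4, 2, 6]

Answer:
[1, 7, 4, 2, 6, 653]
[1, 7, 4, 2, 6]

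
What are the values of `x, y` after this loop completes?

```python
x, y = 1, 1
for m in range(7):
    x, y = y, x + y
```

Fibonacci: after 7 iterations
`x, y` takes the values: (1, 1) → (1, 2) → (2, 3) → (3, 5) → (5, 8) → (8, 13) → (13, 21) → (21, 34)

Answer: 21, 34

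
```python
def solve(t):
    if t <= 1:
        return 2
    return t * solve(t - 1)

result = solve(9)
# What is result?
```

solve(9) = 9 * 8 * 7 * 6 * 5 * 4 * 3 * 2 * 2 = 725760

Answer: 725760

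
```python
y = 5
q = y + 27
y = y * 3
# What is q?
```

Trace:
`y = 5` → y = 5
`q = y + 27` → q = 32
`y = y * 3` → y = 15
So q = 32

Answer: 32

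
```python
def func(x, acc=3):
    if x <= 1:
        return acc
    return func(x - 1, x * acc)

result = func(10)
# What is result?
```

Accumulator trace (n, acc): (10, 3) -> (9, 30) -> (8, 270) -> (7, 2160) -> (6, 15120) -> (5, 90720) -> (4, 453600) -> (3, 1814400) -> (2, 5443200) -> (1, 10886400) -> return 10886400

Answer: 10886400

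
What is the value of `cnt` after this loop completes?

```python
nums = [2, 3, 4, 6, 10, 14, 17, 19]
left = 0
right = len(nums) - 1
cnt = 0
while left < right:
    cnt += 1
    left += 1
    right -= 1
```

Iterations until pointers meet (list length 8)
`cnt` takes the values: 0 → 1 → 2 → 3 → 4

Answer: 4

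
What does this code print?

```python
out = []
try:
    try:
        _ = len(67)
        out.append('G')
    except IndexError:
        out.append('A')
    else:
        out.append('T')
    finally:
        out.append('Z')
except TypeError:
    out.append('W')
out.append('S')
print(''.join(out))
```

Execution trace: 'Z' (inner finally) → 'W' (outer except TypeError) → 'S' (after the try/except). Output: ZWS

Answer: ZWS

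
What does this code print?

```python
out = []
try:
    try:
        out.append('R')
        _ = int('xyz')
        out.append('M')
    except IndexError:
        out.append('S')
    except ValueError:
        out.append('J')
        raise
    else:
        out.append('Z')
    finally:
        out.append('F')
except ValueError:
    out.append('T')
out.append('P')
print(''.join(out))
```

Execution trace: 'R' (inner try body) → 'J' (inner except ValueError) → 'F' (inner finally) → 'T' (outer except ValueError) → 'P' (after the try/except). Output: RJFTP

Answer: RJFTP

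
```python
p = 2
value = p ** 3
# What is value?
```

Trace:
`p = 2` → p = 2
`value = p ** 3` → value = 8
So value = 8

Answer: 8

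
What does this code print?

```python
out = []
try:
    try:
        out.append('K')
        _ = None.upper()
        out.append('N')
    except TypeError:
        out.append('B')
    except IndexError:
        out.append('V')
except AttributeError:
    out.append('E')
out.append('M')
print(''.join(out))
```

Execution trace: 'K' (try body) → 'E' (outer except AttributeError) → 'M' (after the try/except). Output: KEM

Answer: KEM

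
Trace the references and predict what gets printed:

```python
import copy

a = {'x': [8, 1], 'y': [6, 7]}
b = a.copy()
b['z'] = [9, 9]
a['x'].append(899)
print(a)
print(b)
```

Key concept: shallow copy of dict with mutable values.
Step by step:
`a = {'x': [8, 1], 'y': [6, 7]}` → a = {'x': [8, 1], 'y': [6, 7]}
`b = a.copy()` → b = {'x': [8, 1], 'y': [6, 7]}
`b['z'] = [9, 9]` → b = {'x': [8, 1], 'y': [6, 7], 'z': [9, 9]}
`a['x'].append(899)` → a = {'x': [8, 1, 899], 'y': [6, 7]}; b = {'x': [8, 1, 899], 'y': [6, 7], 'z': [9, 9]}
`print(a)` → prints {'x': [8, 1, 899], 'y': [6, 7]}
`print(b)` → prints {'x': [8, 1, 899], 'y': [6, 7], 'z': [9, 9]}

Answer:
{'x': [8, 1, 899], 'y': [6, 7]}
{'x': [8, 1, 899], 'y': [6, 7], 'z': [9, 9]}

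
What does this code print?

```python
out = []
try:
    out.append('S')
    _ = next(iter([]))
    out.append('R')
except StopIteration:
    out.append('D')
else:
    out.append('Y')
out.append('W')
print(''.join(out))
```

Execution trace: 'S' (try body) → 'D' (except StopIteration) → 'W' (after the try/except). Output: SDW

Answer: SDW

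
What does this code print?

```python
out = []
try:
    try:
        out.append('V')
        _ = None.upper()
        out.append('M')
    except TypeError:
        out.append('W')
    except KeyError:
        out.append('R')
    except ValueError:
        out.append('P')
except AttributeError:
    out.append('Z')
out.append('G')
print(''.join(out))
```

Execution trace: 'V' (try body) → 'Z' (outer except AttributeError) → 'G' (after the try/except). Output: VZG

Answer: VZG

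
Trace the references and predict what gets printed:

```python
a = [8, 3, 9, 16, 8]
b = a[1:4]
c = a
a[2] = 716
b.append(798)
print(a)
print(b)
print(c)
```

Key concept: slice vs alias.
Step by step:
`a = [8, 3, 9, 16, 8]` → a = [8, 3, 9, 16, 8]
`b = a[1:4]` → b = [3, 9, 16]
`c = a` → c = [8, 3, 9, 16, 8] (same object as a)
`a[2] = 716` → a = [8, 3, 716, 16, 8] (same object as c); c = [8, 3, 716, 16, 8] (same object as a)
`b.append(798)` → b = [3, 9, 16, 798]
`print(a)` → prints [8, 3, 716, 16, 8]
`print(b)` → prints [3, 9, 16, 798]
`print(c)` → prints [8, 3, 716, 16, 8]

Answer:
[8, 3, 716, 16, 8]
[3, 9, 16, 798]
[8, 3, 716, 16, 8]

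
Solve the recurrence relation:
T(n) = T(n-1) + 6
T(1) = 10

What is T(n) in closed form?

Unrolling: T(n) = T(1) + 6·(n-1) = 10 + 6(n-1) = 6n + 4.

Answer: T(n) = 6n + 4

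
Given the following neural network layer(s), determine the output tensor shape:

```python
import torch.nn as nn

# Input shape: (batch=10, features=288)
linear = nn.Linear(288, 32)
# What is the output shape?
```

Input: (10, 288) -> Output: (10, 32)

Answer: (10, 32)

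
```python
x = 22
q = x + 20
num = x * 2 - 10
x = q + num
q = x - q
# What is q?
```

Trace:
`x = 22` → x = 22
`q = x + 20` → q = 42
`num = x * 2 - 10` → num = 34
`x = q + num` → x = 76
`q = x - q` → q = 34
So q = 34

Answer: 34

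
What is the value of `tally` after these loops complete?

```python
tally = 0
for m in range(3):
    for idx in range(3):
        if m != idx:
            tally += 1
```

3² - 3 (exclude diagonal)
`tally` takes the values: 0 → 1 → 2 → 3 → 4 → 5 → 6

Answer: 6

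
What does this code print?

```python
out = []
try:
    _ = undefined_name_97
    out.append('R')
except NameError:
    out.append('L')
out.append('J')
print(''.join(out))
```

Execution trace: 'L' (except NameError) → 'J' (after the try/except). Output: LJ

Answer: LJ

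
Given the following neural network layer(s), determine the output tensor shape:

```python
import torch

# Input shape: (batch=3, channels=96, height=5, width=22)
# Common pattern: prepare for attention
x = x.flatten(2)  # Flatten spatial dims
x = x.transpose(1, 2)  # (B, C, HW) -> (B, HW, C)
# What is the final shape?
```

Input: (3, 96, 5, 22) -> after flatten(2): (3, 96, 110) -> Output: (3, 110, 96)

Answer: (3, 110, 96)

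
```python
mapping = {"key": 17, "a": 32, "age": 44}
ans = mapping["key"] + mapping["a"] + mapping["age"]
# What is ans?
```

Trace:
`mapping = {"key": 17, "a": 32, "age": 44}` → mapping = {'key': 17, 'a': 32, 'age': 44}
`ans = mapping["key"] + mapping["a"] + mapping["age"]` → ans = 93
So ans = 93

Answer: 93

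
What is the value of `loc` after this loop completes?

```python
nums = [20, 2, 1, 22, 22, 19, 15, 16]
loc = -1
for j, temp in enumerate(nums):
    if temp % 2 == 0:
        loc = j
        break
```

First even number index in [20, 2, 1, 22, 22, 19, 15, 16]
`loc` takes the values: -1 → 0

Answer: 0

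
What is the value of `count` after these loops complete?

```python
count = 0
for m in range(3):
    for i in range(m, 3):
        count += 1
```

Upper triangle: 3 + 2 + ... + 1
`count` takes the values: 0 → 1 → 2 → 3 → 4 → 5 → 6

Answer: 6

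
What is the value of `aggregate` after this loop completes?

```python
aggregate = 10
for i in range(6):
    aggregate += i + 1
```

Start at 10, add 1 to 6 = 31
`aggregate` takes the values: 10 → 11 → 13 → 16 → 20 → 25 → 31

Answer: 31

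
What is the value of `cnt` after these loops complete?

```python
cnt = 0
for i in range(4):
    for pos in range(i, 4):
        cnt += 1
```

Upper triangle: 4 + 3 + ... + 1
`cnt` takes the values: 0 → 1 → 2 → 3 → 4 → 5 → 6 → 7 → 8 → 9 → 10

Answer: 10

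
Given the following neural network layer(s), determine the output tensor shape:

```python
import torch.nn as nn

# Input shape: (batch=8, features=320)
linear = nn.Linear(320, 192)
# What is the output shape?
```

Input: (8, 320) -> Output: (8, 192)

Answer: (8, 192)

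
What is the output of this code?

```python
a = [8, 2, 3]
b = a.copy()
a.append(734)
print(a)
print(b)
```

Key concept: list.copy() creates independent copy.
Step by step:
`a = [8, 2, 3]` → a = [8, 2, 3]
`b = a.copy()` → b = [8, 2, 3]
`a.append(734)` → a = [8, 2, 3, 734]
`print(a)` → prints [8, 2, 3, 734]
`print(b)` → prints [8, 2, 3]

Answer:
[8, 2, 3, 734]
[8, 2, 3]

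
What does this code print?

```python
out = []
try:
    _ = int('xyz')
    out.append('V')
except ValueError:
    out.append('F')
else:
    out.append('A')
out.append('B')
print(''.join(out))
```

Execution trace: 'F' (except ValueError) → 'B' (after the try/except). Output: FB

Answer: FB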